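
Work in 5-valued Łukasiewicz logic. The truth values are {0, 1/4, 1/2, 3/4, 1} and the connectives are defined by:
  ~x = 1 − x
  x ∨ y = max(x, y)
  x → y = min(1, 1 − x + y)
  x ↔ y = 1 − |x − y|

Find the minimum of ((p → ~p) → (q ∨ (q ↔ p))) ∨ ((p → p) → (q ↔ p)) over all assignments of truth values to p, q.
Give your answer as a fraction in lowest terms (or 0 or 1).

Take p = 0, q = 1/2:
~p = ~0 = 1
p → ~p = 0 → 1 = 1
q ↔ p = 1/2 ↔ 0 = 1/2
q ∨ (q ↔ p) = 1/2 ∨ 1/2 = 1/2
(p → ~p) → (q ∨ (q ↔ p)) = 1 → 1/2 = 1/2
p → p = 0 → 0 = 1
q ↔ p = 1/2 ↔ 0 = 1/2
(p → p) → (q ↔ p) = 1 → 1/2 = 1/2
((p → ~p) → (q ∨ (q ↔ p))) ∨ ((p → p) → (q ↔ p)) = 1/2 ∨ 1/2 = 1/2
No assignment yields a value below 1/2, so this is the minimum.

1/2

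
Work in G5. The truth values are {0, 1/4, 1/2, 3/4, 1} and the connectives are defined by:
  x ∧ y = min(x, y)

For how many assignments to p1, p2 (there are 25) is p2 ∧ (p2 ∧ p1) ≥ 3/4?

4

value 1: 1 assignment (counts)
value 3/4: 3 assignments (counts)
value 1/2: 5 assignments
value 1/4: 7 assignments
value 0: 9 assignments
So 4 of the 25 assignments meet the threshold.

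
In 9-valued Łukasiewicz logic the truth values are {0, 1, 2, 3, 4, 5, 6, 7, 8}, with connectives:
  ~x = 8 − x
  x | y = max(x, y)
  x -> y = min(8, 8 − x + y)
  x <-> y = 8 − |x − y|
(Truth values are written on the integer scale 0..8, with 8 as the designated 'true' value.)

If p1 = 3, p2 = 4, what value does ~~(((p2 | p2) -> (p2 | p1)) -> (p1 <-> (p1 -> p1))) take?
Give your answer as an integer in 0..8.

p2 | p2 = 4 | 4 = 4
p2 | p1 = 4 | 3 = 4
(p2 | p2) -> (p2 | p1) = 4 -> 4 = 8
p1 -> p1 = 3 -> 3 = 8
p1 <-> (p1 -> p1) = 3 <-> 8 = 3
((p2 | p2) -> (p2 | p1)) -> (p1 <-> (p1 -> p1)) = 8 -> 3 = 3
~(((p2 | p2) -> (p2 | p1)) -> (p1 <-> (p1 -> p1))) = ~3 = 5
~~(((p2 | p2) -> (p2 | p1)) -> (p1 <-> (p1 -> p1))) = ~5 = 3

3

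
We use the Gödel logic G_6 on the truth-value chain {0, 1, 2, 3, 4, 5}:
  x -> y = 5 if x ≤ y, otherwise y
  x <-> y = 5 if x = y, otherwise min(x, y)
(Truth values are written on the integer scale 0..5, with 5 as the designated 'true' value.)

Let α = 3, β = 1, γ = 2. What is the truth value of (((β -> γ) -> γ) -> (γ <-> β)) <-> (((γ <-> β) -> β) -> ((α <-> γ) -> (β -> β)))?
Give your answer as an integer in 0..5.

β -> γ = 1 -> 2 = 5
(β -> γ) -> γ = 5 -> 2 = 2
γ <-> β = 2 <-> 1 = 1
((β -> γ) -> γ) -> (γ <-> β) = 2 -> 1 = 1
γ <-> β = 2 <-> 1 = 1
(γ <-> β) -> β = 1 -> 1 = 5
α <-> γ = 3 <-> 2 = 2
β -> β = 1 -> 1 = 5
(α <-> γ) -> (β -> β) = 2 -> 5 = 5
((γ <-> β) -> β) -> ((α <-> γ) -> (β -> β)) = 5 -> 5 = 5
(((β -> γ) -> γ) -> (γ <-> β)) <-> (((γ <-> β) -> β) -> ((α <-> γ) -> (β -> β))) = 1 <-> 5 = 1

1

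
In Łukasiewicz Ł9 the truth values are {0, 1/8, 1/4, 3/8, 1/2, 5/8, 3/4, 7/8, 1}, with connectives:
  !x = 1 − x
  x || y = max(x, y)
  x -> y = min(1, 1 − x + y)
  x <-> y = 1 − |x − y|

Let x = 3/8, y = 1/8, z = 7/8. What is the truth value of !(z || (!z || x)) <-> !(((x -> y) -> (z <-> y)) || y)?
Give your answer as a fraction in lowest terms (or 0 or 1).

!z = !7/8 = 1/8
!z || x = 1/8 || 3/8 = 3/8
z || (!z || x) = 7/8 || 3/8 = 7/8
!(z || (!z || x)) = !7/8 = 1/8
x -> y = 3/8 -> 1/8 = 3/4
z <-> y = 7/8 <-> 1/8 = 1/4
(x -> y) -> (z <-> y) = 3/4 -> 1/4 = 1/2
((x -> y) -> (z <-> y)) || y = 1/2 || 1/8 = 1/2
!(((x -> y) -> (z <-> y)) || y) = !1/2 = 1/2
!(z || (!z || x)) <-> !(((x -> y) -> (z <-> y)) || y) = 1/8 <-> 1/2 = 5/8

5/8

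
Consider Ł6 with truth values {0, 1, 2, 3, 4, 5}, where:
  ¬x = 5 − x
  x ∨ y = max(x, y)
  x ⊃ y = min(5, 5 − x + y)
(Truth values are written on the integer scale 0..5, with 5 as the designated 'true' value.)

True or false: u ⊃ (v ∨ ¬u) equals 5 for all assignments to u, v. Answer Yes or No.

No

Counterexample: take u = 3, v = 0.
¬u = ¬3 = 2
v ∨ ¬u = 0 ∨ 2 = 2
u ⊃ (v ∨ ¬u) = 3 ⊃ 2 = 4
This gives 4 ≠ 5.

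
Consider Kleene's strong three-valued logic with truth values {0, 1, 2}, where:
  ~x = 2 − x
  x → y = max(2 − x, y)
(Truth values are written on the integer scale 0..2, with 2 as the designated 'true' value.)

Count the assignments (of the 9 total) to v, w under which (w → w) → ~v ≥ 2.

3

v = 0, w = 0 ↦ 2  ≥
v = 0, w = 1 ↦ 2  ≥
v = 0, w = 2 ↦ 2  ≥
v = 1, w = 0 ↦ 1  <
v = 1, w = 1 ↦ 1  <
v = 1, w = 2 ↦ 1  <
v = 2, w = 0 ↦ 0  <
v = 2, w = 1 ↦ 1  <
v = 2, w = 2 ↦ 0  <
So 3 of the 9 assignments meet the threshold.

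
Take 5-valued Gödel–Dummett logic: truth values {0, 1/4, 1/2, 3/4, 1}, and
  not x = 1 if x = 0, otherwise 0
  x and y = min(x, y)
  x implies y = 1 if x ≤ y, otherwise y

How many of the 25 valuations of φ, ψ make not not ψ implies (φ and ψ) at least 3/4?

9

value 1: 6 assignments (counts)
value 3/4: 3 assignments (counts)
value 1/2: 5 assignments
value 1/4: 7 assignments
value 0: 4 assignments
So 9 of the 25 assignments meet the threshold.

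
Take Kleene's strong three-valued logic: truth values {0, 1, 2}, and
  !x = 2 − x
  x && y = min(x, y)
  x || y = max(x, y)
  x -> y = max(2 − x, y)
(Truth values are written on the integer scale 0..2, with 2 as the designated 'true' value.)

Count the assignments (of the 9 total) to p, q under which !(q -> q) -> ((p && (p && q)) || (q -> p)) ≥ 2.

p = 0, q = 0 ↦ 2  ≥
p = 0, q = 1 ↦ 1  <
p = 0, q = 2 ↦ 2  ≥
p = 1, q = 0 ↦ 2  ≥
p = 1, q = 1 ↦ 1  <
p = 1, q = 2 ↦ 2  ≥
p = 2, q = 0 ↦ 2  ≥
p = 2, q = 1 ↦ 2  ≥
p = 2, q = 2 ↦ 2  ≥
So 7 of the 9 assignments meet the threshold.

7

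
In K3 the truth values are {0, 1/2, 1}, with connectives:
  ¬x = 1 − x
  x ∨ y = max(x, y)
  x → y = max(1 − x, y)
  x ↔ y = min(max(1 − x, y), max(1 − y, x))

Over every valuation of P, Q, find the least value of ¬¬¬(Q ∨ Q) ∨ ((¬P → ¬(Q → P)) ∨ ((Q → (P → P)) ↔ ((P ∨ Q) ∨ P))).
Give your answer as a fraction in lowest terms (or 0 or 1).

1/2

Take P = 0, Q = 1/2:
Q ∨ Q = 1/2 ∨ 1/2 = 1/2
¬(Q ∨ Q) = ¬1/2 = 1/2
¬¬(Q ∨ Q) = ¬1/2 = 1/2
¬¬¬(Q ∨ Q) = ¬1/2 = 1/2
¬P = ¬0 = 1
Q → P = 1/2 → 0 = 1/2
¬(Q → P) = ¬1/2 = 1/2
¬P → ¬(Q → P) = 1 → 1/2 = 1/2
P → P = 0 → 0 = 1
Q → (P → P) = 1/2 → 1 = 1
P ∨ Q = 0 ∨ 1/2 = 1/2
(P ∨ Q) ∨ P = 1/2 ∨ 0 = 1/2
(Q → (P → P)) ↔ ((P ∨ Q) ∨ P) = 1 ↔ 1/2 = 1/2
(¬P → ¬(Q → P)) ∨ ((Q → (P → P)) ↔ ((P ∨ Q) ∨ P)) = 1/2 ∨ 1/2 = 1/2
¬¬¬(Q ∨ Q) ∨ ((¬P → ¬(Q → P)) ∨ ((Q → (P → P)) ↔ ((P ∨ Q) ∨ P))) = 1/2 ∨ 1/2 = 1/2
No assignment yields a value below 1/2, so this is the minimum.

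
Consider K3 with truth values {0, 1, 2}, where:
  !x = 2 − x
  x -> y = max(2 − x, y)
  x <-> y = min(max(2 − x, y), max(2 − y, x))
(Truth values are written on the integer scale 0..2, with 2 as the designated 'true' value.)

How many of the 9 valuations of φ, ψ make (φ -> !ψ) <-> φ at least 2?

1

φ = 0, ψ = 0 ↦ 0  <
φ = 0, ψ = 1 ↦ 0  <
φ = 0, ψ = 2 ↦ 0  <
φ = 1, ψ = 0 ↦ 1  <
φ = 1, ψ = 1 ↦ 1  <
φ = 1, ψ = 2 ↦ 1  <
φ = 2, ψ = 0 ↦ 2  ≥
φ = 2, ψ = 1 ↦ 1  <
φ = 2, ψ = 2 ↦ 0  <
So 1 of the 9 assignments meets the threshold.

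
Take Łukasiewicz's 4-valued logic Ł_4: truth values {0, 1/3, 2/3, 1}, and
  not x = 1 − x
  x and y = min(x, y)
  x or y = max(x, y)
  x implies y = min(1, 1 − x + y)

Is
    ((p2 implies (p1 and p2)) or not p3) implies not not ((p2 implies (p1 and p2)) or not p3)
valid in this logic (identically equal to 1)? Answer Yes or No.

Yes

At p1 = 1, p2 = 2/3, p3 = 0, for instance:
p1 and p2 = 1 and 2/3 = 2/3
p2 implies (p1 and p2) = 2/3 implies 2/3 = 1
not p3 = not 0 = 1
(p2 implies (p1 and p2)) or not p3 = 1 or 1 = 1
not ((p2 implies (p1 and p2)) or not p3) = not 1 = 0
not not ((p2 implies (p1 and p2)) or not p3) = not 0 = 1
((p2 implies (p1 and p2)) or not p3) implies not not ((p2 implies (p1 and p2)) or not p3) = 1 implies 1 = 1
and checking the remaining 63 assignments likewise gives ≥ 1 in every case.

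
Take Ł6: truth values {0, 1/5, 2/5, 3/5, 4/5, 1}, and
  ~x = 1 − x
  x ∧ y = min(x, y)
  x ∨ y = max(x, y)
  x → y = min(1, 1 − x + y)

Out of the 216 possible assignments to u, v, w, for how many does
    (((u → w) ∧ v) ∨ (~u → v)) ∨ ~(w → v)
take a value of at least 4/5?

value 1: 131 assignments (counts)
value 4/5: 36 assignments (counts)
value 3/5: 27 assignments
value 2/5: 15 assignments
value 1/5: 6 assignments
value 0: 1 assignment
So 167 of the 216 assignments meet the threshold.

167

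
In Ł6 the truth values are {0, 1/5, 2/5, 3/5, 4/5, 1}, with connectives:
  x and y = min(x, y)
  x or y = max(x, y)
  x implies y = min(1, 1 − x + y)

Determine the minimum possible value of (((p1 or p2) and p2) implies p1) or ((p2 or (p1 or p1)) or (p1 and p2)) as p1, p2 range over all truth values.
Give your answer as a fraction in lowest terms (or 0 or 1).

3/5

Take p1 = 0, p2 = 2/5:
p1 or p2 = 0 or 2/5 = 2/5
(p1 or p2) and p2 = 2/5 and 2/5 = 2/5
((p1 or p2) and p2) implies p1 = 2/5 implies 0 = 3/5
p1 or p1 = 0 or 0 = 0
p2 or (p1 or p1) = 2/5 or 0 = 2/5
p1 and p2 = 0 and 2/5 = 0
(p2 or (p1 or p1)) or (p1 and p2) = 2/5 or 0 = 2/5
(((p1 or p2) and p2) implies p1) or ((p2 or (p1 or p1)) or (p1 and p2)) = 3/5 or 2/5 = 3/5
No assignment yields a value below 3/5, so this is the minimum.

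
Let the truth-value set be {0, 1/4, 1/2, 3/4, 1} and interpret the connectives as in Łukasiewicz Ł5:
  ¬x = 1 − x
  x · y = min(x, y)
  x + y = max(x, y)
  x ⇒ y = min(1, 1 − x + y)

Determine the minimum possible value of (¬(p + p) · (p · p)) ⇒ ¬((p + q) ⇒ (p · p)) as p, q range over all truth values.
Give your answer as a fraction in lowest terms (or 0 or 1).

1/2

Take p = 1/2, q = 0:
p + p = 1/2 + 1/2 = 1/2
¬(p + p) = ¬1/2 = 1/2
p · p = 1/2 · 1/2 = 1/2
¬(p + p) · (p · p) = 1/2 · 1/2 = 1/2
p + q = 1/2 + 0 = 1/2
p · p = 1/2 · 1/2 = 1/2
(p + q) ⇒ (p · p) = 1/2 ⇒ 1/2 = 1
¬((p + q) ⇒ (p · p)) = ¬1 = 0
(¬(p + p) · (p · p)) ⇒ ¬((p + q) ⇒ (p · p)) = 1/2 ⇒ 0 = 1/2
No assignment yields a value below 1/2, so this is the minimum.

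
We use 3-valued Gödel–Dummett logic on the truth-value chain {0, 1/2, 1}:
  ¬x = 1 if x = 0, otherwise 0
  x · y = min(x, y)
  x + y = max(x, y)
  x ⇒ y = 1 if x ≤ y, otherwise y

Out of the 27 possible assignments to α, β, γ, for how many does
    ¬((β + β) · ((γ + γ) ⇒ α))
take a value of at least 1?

13

value 1: 13 assignments (counts)
value 0: 14 assignments
So 13 of the 27 assignments meet the threshold.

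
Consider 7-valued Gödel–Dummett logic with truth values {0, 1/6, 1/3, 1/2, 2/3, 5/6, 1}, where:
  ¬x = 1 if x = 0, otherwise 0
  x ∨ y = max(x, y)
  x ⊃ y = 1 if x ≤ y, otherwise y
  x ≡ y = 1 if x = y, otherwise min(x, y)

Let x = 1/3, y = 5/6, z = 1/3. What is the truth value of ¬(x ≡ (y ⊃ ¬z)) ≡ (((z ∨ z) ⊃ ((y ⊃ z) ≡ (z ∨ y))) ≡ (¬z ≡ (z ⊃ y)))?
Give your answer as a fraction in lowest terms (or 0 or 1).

0

¬z = ¬1/3 = 0
y ⊃ ¬z = 5/6 ⊃ 0 = 0
x ≡ (y ⊃ ¬z) = 1/3 ≡ 0 = 0
¬(x ≡ (y ⊃ ¬z)) = ¬0 = 1
z ∨ z = 1/3 ∨ 1/3 = 1/3
y ⊃ z = 5/6 ⊃ 1/3 = 1/3
z ∨ y = 1/3 ∨ 5/6 = 5/6
(y ⊃ z) ≡ (z ∨ y) = 1/3 ≡ 5/6 = 1/3
(z ∨ z) ⊃ ((y ⊃ z) ≡ (z ∨ y)) = 1/3 ⊃ 1/3 = 1
¬z = ¬1/3 = 0
z ⊃ y = 1/3 ⊃ 5/6 = 1
¬z ≡ (z ⊃ y) = 0 ≡ 1 = 0
((z ∨ z) ⊃ ((y ⊃ z) ≡ (z ∨ y))) ≡ (¬z ≡ (z ⊃ y)) = 1 ≡ 0 = 0
¬(x ≡ (y ⊃ ¬z)) ≡ (((z ∨ z) ⊃ ((y ⊃ z) ≡ (z ∨ y))) ≡ (¬z ≡ (z ⊃ y))) = 1 ≡ 0 = 0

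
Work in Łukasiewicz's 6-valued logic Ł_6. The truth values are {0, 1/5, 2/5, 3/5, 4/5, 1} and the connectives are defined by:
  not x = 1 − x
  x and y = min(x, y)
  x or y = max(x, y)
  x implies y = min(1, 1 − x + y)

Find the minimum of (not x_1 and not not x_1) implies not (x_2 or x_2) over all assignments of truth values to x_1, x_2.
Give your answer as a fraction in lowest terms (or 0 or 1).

Take x_1 = 2/5, x_2 = 1:
not x_1 = not 2/5 = 3/5
not x_1 = not 2/5 = 3/5
not not x_1 = not 3/5 = 2/5
not x_1 and not not x_1 = 3/5 and 2/5 = 2/5
x_2 or x_2 = 1 or 1 = 1
not (x_2 or x_2) = not 1 = 0
(not x_1 and not not x_1) implies not (x_2 or x_2) = 2/5 implies 0 = 3/5
No assignment yields a value below 3/5, so this is the minimum.

3/5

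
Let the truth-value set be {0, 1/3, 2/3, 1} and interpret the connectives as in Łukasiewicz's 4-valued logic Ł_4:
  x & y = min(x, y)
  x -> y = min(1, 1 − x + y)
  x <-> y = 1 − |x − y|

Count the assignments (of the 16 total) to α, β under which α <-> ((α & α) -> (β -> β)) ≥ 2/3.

8

α = 0, β = 0 ↦ 0  <
α = 0, β = 1/3 ↦ 0  <
α = 0, β = 2/3 ↦ 0  <
α = 0, β = 1 ↦ 0  <
α = 1/3, β = 0 ↦ 1/3  <
α = 1/3, β = 1/3 ↦ 1/3  <
α = 1/3, β = 2/3 ↦ 1/3  <
α = 1/3, β = 1 ↦ 1/3  <
α = 2/3, β = 0 ↦ 2/3  ≥
α = 2/3, β = 1/3 ↦ 2/3  ≥
α = 2/3, β = 2/3 ↦ 2/3  ≥
α = 2/3, β = 1 ↦ 2/3  ≥
α = 1, β = 0 ↦ 1  ≥
α = 1, β = 1/3 ↦ 1  ≥
α = 1, β = 2/3 ↦ 1  ≥
α = 1, β = 1 ↦ 1  ≥
So 8 of the 16 assignments meet the threshold.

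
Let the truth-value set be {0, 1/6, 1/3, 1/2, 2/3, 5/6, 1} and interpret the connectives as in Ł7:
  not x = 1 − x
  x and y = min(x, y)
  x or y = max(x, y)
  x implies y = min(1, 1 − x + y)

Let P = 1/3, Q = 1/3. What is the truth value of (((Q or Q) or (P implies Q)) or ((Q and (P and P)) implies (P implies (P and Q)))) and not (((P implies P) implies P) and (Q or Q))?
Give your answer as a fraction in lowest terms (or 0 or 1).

2/3

Q or Q = 1/3 or 1/3 = 1/3
P implies Q = 1/3 implies 1/3 = 1
(Q or Q) or (P implies Q) = 1/3 or 1 = 1
P and P = 1/3 and 1/3 = 1/3
Q and (P and P) = 1/3 and 1/3 = 1/3
P and Q = 1/3 and 1/3 = 1/3
P implies (P and Q) = 1/3 implies 1/3 = 1
(Q and (P and P)) implies (P implies (P and Q)) = 1/3 implies 1 = 1
((Q or Q) or (P implies Q)) or ((Q and (P and P)) implies (P implies (P and Q))) = 1 or 1 = 1
P implies P = 1/3 implies 1/3 = 1
(P implies P) implies P = 1 implies 1/3 = 1/3
Q or Q = 1/3 or 1/3 = 1/3
((P implies P) implies P) and (Q or Q) = 1/3 and 1/3 = 1/3
not (((P implies P) implies P) and (Q or Q)) = not 1/3 = 2/3
(((Q or Q) or (P implies Q)) or ((Q and (P and P)) implies (P implies (P and Q)))) and not (((P implies P) implies P) and (Q or Q)) = 1 and 2/3 = 2/3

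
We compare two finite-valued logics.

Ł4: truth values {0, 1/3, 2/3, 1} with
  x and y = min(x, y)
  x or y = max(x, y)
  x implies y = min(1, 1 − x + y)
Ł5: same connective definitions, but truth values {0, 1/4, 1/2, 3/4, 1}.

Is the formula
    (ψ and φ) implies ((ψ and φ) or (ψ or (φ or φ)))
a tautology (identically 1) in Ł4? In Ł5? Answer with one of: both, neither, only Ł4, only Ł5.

In Ł4: every assignment gives 1 — tautology.
In Ł5: every assignment gives 1 — tautology.

both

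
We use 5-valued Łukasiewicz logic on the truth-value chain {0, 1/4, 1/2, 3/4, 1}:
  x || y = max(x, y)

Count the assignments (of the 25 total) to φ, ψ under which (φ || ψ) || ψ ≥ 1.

value 1: 9 assignments (counts)
value 3/4: 7 assignments
value 1/2: 5 assignments
value 1/4: 3 assignments
value 0: 1 assignment
So 9 of the 25 assignments meet the threshold.

9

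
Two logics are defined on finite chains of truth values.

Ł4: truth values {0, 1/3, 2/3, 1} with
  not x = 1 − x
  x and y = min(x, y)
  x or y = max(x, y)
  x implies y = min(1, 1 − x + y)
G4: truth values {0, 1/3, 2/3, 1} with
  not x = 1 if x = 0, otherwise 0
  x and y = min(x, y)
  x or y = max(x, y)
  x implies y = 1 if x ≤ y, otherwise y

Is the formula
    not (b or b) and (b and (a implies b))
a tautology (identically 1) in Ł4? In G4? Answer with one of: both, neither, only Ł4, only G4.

neither

In Ł4: at a = 0, b = 0 the value is 0 — not a tautology.
In G4: at a = 0, b = 0 the value is 0 — not a tautology.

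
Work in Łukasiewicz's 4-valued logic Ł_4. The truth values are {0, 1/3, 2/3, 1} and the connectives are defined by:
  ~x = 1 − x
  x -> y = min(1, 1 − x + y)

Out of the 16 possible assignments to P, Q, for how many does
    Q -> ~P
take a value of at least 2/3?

P = 0, Q = 0 ↦ 1  ≥
P = 0, Q = 1/3 ↦ 1  ≥
P = 0, Q = 2/3 ↦ 1  ≥
P = 0, Q = 1 ↦ 1  ≥
P = 1/3, Q = 0 ↦ 1  ≥
P = 1/3, Q = 1/3 ↦ 1  ≥
P = 1/3, Q = 2/3 ↦ 1  ≥
P = 1/3, Q = 1 ↦ 2/3  ≥
P = 2/3, Q = 0 ↦ 1  ≥
P = 2/3, Q = 1/3 ↦ 1  ≥
P = 2/3, Q = 2/3 ↦ 2/3  ≥
P = 2/3, Q = 1 ↦ 1/3  <
P = 1, Q = 0 ↦ 1  ≥
P = 1, Q = 1/3 ↦ 2/3  ≥
P = 1, Q = 2/3 ↦ 1/3  <
P = 1, Q = 1 ↦ 0  <
So 13 of the 16 assignments meet the threshold.

13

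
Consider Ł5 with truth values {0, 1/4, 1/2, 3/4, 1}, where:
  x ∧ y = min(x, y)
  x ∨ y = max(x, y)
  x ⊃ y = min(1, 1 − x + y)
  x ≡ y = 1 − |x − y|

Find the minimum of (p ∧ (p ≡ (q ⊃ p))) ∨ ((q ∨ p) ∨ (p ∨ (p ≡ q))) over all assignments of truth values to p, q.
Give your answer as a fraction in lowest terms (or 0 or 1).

Take p = 0, q = 1/2:
q ⊃ p = 1/2 ⊃ 0 = 1/2
p ≡ (q ⊃ p) = 0 ≡ 1/2 = 1/2
p ∧ (p ≡ (q ⊃ p)) = 0 ∧ 1/2 = 0
q ∨ p = 1/2 ∨ 0 = 1/2
p ≡ q = 0 ≡ 1/2 = 1/2
p ∨ (p ≡ q) = 0 ∨ 1/2 = 1/2
(q ∨ p) ∨ (p ∨ (p ≡ q)) = 1/2 ∨ 1/2 = 1/2
(p ∧ (p ≡ (q ⊃ p))) ∨ ((q ∨ p) ∨ (p ∨ (p ≡ q))) = 0 ∨ 1/2 = 1/2
No assignment yields a value below 1/2, so this is the minimum.

1/2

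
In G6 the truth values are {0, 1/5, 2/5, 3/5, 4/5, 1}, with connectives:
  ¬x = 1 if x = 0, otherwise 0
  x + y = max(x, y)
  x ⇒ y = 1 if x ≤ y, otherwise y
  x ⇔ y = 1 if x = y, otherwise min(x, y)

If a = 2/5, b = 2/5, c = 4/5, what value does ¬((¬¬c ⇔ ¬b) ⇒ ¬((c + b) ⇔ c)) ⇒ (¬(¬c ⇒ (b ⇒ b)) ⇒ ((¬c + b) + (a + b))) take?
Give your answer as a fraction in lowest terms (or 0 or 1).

¬c = ¬4/5 = 0
¬¬c = ¬0 = 1
¬b = ¬2/5 = 0
¬¬c ⇔ ¬b = 1 ⇔ 0 = 0
c + b = 4/5 + 2/5 = 4/5
(c + b) ⇔ c = 4/5 ⇔ 4/5 = 1
¬((c + b) ⇔ c) = ¬1 = 0
(¬¬c ⇔ ¬b) ⇒ ¬((c + b) ⇔ c) = 0 ⇒ 0 = 1
¬((¬¬c ⇔ ¬b) ⇒ ¬((c + b) ⇔ c)) = ¬1 = 0
¬c = ¬4/5 = 0
b ⇒ b = 2/5 ⇒ 2/5 = 1
¬c ⇒ (b ⇒ b) = 0 ⇒ 1 = 1
¬(¬c ⇒ (b ⇒ b)) = ¬1 = 0
¬c = ¬4/5 = 0
¬c + b = 0 + 2/5 = 2/5
a + b = 2/5 + 2/5 = 2/5
(¬c + b) + (a + b) = 2/5 + 2/5 = 2/5
¬(¬c ⇒ (b ⇒ b)) ⇒ ((¬c + b) + (a + b)) = 0 ⇒ 2/5 = 1
¬((¬¬c ⇔ ¬b) ⇒ ¬((c + b) ⇔ c)) ⇒ (¬(¬c ⇒ (b ⇒ b)) ⇒ ((¬c + b) + (a + b))) = 0 ⇒ 1 = 1

1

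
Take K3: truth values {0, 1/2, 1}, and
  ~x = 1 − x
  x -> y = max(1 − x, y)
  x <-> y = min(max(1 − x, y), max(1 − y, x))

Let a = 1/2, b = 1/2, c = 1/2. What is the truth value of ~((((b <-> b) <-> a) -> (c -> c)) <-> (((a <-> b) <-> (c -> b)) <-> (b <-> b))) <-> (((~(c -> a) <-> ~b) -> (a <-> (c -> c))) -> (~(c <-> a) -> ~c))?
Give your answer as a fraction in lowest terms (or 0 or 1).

b <-> b = 1/2 <-> 1/2 = 1/2
(b <-> b) <-> a = 1/2 <-> 1/2 = 1/2
c -> c = 1/2 -> 1/2 = 1/2
((b <-> b) <-> a) -> (c -> c) = 1/2 -> 1/2 = 1/2
a <-> b = 1/2 <-> 1/2 = 1/2
c -> b = 1/2 -> 1/2 = 1/2
(a <-> b) <-> (c -> b) = 1/2 <-> 1/2 = 1/2
b <-> b = 1/2 <-> 1/2 = 1/2
((a <-> b) <-> (c -> b)) <-> (b <-> b) = 1/2 <-> 1/2 = 1/2
(((b <-> b) <-> a) -> (c -> c)) <-> (((a <-> b) <-> (c -> b)) <-> (b <-> b)) = 1/2 <-> 1/2 = 1/2
~((((b <-> b) <-> a) -> (c -> c)) <-> (((a <-> b) <-> (c -> b)) <-> (b <-> b))) = ~1/2 = 1/2
c -> a = 1/2 -> 1/2 = 1/2
~(c -> a) = ~1/2 = 1/2
~b = ~1/2 = 1/2
~(c -> a) <-> ~b = 1/2 <-> 1/2 = 1/2
c -> c = 1/2 -> 1/2 = 1/2
a <-> (c -> c) = 1/2 <-> 1/2 = 1/2
(~(c -> a) <-> ~b) -> (a <-> (c -> c)) = 1/2 -> 1/2 = 1/2
c <-> a = 1/2 <-> 1/2 = 1/2
~(c <-> a) = ~1/2 = 1/2
~c = ~1/2 = 1/2
~(c <-> a) -> ~c = 1/2 -> 1/2 = 1/2
((~(c -> a) <-> ~b) -> (a <-> (c -> c))) -> (~(c <-> a) -> ~c) = 1/2 -> 1/2 = 1/2
~((((b <-> b) <-> a) -> (c -> c)) <-> (((a <-> b) <-> (c -> b)) <-> (b <-> b))) <-> (((~(c -> a) <-> ~b) -> (a <-> (c -> c))) -> (~(c <-> a) -> ~c)) = 1/2 <-> 1/2 = 1/2

1/2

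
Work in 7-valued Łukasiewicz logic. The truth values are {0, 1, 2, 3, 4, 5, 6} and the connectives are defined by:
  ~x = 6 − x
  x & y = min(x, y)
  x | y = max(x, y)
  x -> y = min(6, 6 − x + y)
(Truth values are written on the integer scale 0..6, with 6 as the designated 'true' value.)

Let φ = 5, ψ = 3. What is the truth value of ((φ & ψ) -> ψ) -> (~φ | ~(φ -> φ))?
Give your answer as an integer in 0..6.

φ & ψ = 5 & 3 = 3
(φ & ψ) -> ψ = 3 -> 3 = 6
~φ = ~5 = 1
φ -> φ = 5 -> 5 = 6
~(φ -> φ) = ~6 = 0
~φ | ~(φ -> φ) = 1 | 0 = 1
((φ & ψ) -> ψ) -> (~φ | ~(φ -> φ)) = 6 -> 1 = 1

1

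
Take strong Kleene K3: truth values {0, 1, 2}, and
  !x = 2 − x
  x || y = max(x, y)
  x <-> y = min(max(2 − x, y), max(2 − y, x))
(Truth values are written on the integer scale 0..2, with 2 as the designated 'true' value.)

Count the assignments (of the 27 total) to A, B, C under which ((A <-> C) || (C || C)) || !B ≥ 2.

value 2: 17 assignments (counts)
value 1: 9 assignments
value 0: 1 assignment
So 17 of the 27 assignments meet the threshold.

17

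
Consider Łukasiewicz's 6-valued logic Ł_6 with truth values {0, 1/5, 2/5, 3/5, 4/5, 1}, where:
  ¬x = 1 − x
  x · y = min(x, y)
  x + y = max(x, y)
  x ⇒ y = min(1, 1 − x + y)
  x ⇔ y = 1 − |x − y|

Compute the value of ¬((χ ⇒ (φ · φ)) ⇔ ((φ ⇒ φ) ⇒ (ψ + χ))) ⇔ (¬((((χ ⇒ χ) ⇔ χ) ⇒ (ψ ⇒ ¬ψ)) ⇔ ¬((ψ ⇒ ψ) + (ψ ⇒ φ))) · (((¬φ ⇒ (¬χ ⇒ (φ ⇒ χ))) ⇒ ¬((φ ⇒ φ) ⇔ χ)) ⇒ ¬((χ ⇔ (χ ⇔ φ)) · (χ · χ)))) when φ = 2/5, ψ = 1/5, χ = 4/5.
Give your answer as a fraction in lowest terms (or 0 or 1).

1/5

φ · φ = 2/5 · 2/5 = 2/5
χ ⇒ (φ · φ) = 4/5 ⇒ 2/5 = 3/5
φ ⇒ φ = 2/5 ⇒ 2/5 = 1
ψ + χ = 1/5 + 4/5 = 4/5
(φ ⇒ φ) ⇒ (ψ + χ) = 1 ⇒ 4/5 = 4/5
(χ ⇒ (φ · φ)) ⇔ ((φ ⇒ φ) ⇒ (ψ + χ)) = 3/5 ⇔ 4/5 = 4/5
¬((χ ⇒ (φ · φ)) ⇔ ((φ ⇒ φ) ⇒ (ψ + χ))) = ¬4/5 = 1/5
χ ⇒ χ = 4/5 ⇒ 4/5 = 1
(χ ⇒ χ) ⇔ χ = 1 ⇔ 4/5 = 4/5
¬ψ = ¬1/5 = 4/5
ψ ⇒ ¬ψ = 1/5 ⇒ 4/5 = 1
((χ ⇒ χ) ⇔ χ) ⇒ (ψ ⇒ ¬ψ) = 4/5 ⇒ 1 = 1
ψ ⇒ ψ = 1/5 ⇒ 1/5 = 1
ψ ⇒ φ = 1/5 ⇒ 2/5 = 1
(ψ ⇒ ψ) + (ψ ⇒ φ) = 1 + 1 = 1
¬((ψ ⇒ ψ) + (ψ ⇒ φ)) = ¬1 = 0
(((χ ⇒ χ) ⇔ χ) ⇒ (ψ ⇒ ¬ψ)) ⇔ ¬((ψ ⇒ ψ) + (ψ ⇒ φ)) = 1 ⇔ 0 = 0
¬((((χ ⇒ χ) ⇔ χ) ⇒ (ψ ⇒ ¬ψ)) ⇔ ¬((ψ ⇒ ψ) + (ψ ⇒ φ))) = ¬0 = 1
¬φ = ¬2/5 = 3/5
¬χ = ¬4/5 = 1/5
φ ⇒ χ = 2/5 ⇒ 4/5 = 1
¬χ ⇒ (φ ⇒ χ) = 1/5 ⇒ 1 = 1
¬φ ⇒ (¬χ ⇒ (φ ⇒ χ)) = 3/5 ⇒ 1 = 1
φ ⇒ φ = 2/5 ⇒ 2/5 = 1
(φ ⇒ φ) ⇔ χ = 1 ⇔ 4/5 = 4/5
¬((φ ⇒ φ) ⇔ χ) = ¬4/5 = 1/5
(¬φ ⇒ (¬χ ⇒ (φ ⇒ χ))) ⇒ ¬((φ ⇒ φ) ⇔ χ) = 1 ⇒ 1/5 = 1/5
χ ⇔ φ = 4/5 ⇔ 2/5 = 3/5
χ ⇔ (χ ⇔ φ) = 4/5 ⇔ 3/5 = 4/5
χ · χ = 4/5 · 4/5 = 4/5
(χ ⇔ (χ ⇔ φ)) · (χ · χ) = 4/5 · 4/5 = 4/5
¬((χ ⇔ (χ ⇔ φ)) · (χ · χ)) = ¬4/5 = 1/5
((¬φ ⇒ (¬χ ⇒ (φ ⇒ χ))) ⇒ ¬((φ ⇒ φ) ⇔ χ)) ⇒ ¬((χ ⇔ (χ ⇔ φ)) · (χ · χ)) = 1/5 ⇒ 1/5 = 1
¬((((χ ⇒ χ) ⇔ χ) ⇒ (ψ ⇒ ¬ψ)) ⇔ ¬((ψ ⇒ ψ) + (ψ ⇒ φ))) · (((¬φ ⇒ (¬χ ⇒ (φ ⇒ χ))) ⇒ ¬((φ ⇒ φ) ⇔ χ)) ⇒ ¬((χ ⇔ (χ ⇔ φ)) · (χ · χ))) = 1 · 1 = 1
¬((χ ⇒ (φ · φ)) ⇔ ((φ ⇒ φ) ⇒ (ψ + χ))) ⇔ (¬((((χ ⇒ χ) ⇔ χ) ⇒ (ψ ⇒ ¬ψ)) ⇔ ¬((ψ ⇒ ψ) + (ψ ⇒ φ))) · (((¬φ ⇒ (¬χ ⇒ (φ ⇒ χ))) ⇒ ¬((φ ⇒ φ) ⇔ χ)) ⇒ ¬((χ ⇔ (χ ⇔ φ)) · (χ · χ)))) = 1/5 ⇔ 1 = 1/5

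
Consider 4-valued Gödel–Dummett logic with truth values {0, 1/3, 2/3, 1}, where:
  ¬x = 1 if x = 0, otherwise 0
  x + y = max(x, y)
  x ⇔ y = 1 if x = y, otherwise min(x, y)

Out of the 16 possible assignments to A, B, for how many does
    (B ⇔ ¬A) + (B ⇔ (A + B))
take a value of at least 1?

13

A = 0, B = 0 ↦ 1  ≥
A = 0, B = 1/3 ↦ 1  ≥
A = 0, B = 2/3 ↦ 1  ≥
A = 0, B = 1 ↦ 1  ≥
A = 1/3, B = 0 ↦ 1  ≥
A = 1/3, B = 1/3 ↦ 1  ≥
A = 1/3, B = 2/3 ↦ 1  ≥
A = 1/3, B = 1 ↦ 1  ≥
A = 2/3, B = 0 ↦ 1  ≥
A = 2/3, B = 1/3 ↦ 1/3  <
A = 2/3, B = 2/3 ↦ 1  ≥
A = 2/3, B = 1 ↦ 1  ≥
A = 1, B = 0 ↦ 1  ≥
A = 1, B = 1/3 ↦ 1/3  <
A = 1, B = 2/3 ↦ 2/3  <
A = 1, B = 1 ↦ 1  ≥
So 13 of the 16 assignments meet the threshold.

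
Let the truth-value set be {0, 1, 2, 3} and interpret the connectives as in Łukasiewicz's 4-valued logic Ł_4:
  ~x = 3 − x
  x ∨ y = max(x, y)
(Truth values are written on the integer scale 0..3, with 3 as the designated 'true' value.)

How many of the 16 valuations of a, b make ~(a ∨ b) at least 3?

a = 0, b = 0 ↦ 3  ≥
a = 0, b = 1 ↦ 2  <
a = 0, b = 2 ↦ 1  <
a = 0, b = 3 ↦ 0  <
a = 1, b = 0 ↦ 2  <
a = 1, b = 1 ↦ 2  <
a = 1, b = 2 ↦ 1  <
a = 1, b = 3 ↦ 0  <
a = 2, b = 0 ↦ 1  <
a = 2, b = 1 ↦ 1  <
a = 2, b = 2 ↦ 1  <
a = 2, b = 3 ↦ 0  <
a = 3, b = 0 ↦ 0  <
a = 3, b = 1 ↦ 0  <
a = 3, b = 2 ↦ 0  <
a = 3, b = 3 ↦ 0  <
So 1 of the 16 assignments meets the threshold.

1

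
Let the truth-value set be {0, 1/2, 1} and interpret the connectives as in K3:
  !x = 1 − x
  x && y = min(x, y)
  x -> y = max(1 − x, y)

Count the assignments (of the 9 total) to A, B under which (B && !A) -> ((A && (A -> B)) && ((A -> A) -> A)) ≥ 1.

A = 0, B = 0 ↦ 1  ≥
A = 0, B = 1/2 ↦ 1/2  <
A = 0, B = 1 ↦ 0  <
A = 1/2, B = 0 ↦ 1  ≥
A = 1/2, B = 1/2 ↦ 1/2  <
A = 1/2, B = 1 ↦ 1/2  <
A = 1, B = 0 ↦ 1  ≥
A = 1, B = 1/2 ↦ 1  ≥
A = 1, B = 1 ↦ 1  ≥
So 5 of the 9 assignments meet the threshold.

5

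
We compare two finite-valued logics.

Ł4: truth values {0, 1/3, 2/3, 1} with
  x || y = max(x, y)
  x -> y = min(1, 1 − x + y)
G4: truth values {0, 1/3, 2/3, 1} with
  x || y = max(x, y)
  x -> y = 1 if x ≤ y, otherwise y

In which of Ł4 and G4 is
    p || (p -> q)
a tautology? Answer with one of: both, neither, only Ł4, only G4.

In Ł4: at p = 1/3, q = 0 the value is 2/3 — not a tautology.
In G4: at p = 1/3, q = 0 the value is 1/3 — not a tautology.

neither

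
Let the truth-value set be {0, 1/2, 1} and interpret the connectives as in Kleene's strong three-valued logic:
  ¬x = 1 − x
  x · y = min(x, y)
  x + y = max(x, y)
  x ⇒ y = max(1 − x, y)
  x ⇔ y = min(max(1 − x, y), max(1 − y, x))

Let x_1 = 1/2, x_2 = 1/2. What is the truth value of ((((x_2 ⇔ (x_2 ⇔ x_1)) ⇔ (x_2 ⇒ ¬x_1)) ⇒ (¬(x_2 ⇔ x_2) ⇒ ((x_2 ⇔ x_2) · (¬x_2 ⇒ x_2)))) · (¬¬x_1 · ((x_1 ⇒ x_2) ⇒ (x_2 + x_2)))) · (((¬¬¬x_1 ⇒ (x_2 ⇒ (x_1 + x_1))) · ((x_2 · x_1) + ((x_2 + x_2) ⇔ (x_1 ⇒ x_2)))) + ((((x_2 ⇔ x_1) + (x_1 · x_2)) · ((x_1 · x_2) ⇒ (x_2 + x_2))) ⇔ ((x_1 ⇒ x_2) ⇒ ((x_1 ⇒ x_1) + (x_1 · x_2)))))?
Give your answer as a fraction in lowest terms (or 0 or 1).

x_2 ⇔ x_1 = 1/2 ⇔ 1/2 = 1/2
x_2 ⇔ (x_2 ⇔ x_1) = 1/2 ⇔ 1/2 = 1/2
¬x_1 = ¬1/2 = 1/2
x_2 ⇒ ¬x_1 = 1/2 ⇒ 1/2 = 1/2
(x_2 ⇔ (x_2 ⇔ x_1)) ⇔ (x_2 ⇒ ¬x_1) = 1/2 ⇔ 1/2 = 1/2
x_2 ⇔ x_2 = 1/2 ⇔ 1/2 = 1/2
¬(x_2 ⇔ x_2) = ¬1/2 = 1/2
x_2 ⇔ x_2 = 1/2 ⇔ 1/2 = 1/2
¬x_2 = ¬1/2 = 1/2
¬x_2 ⇒ x_2 = 1/2 ⇒ 1/2 = 1/2
(x_2 ⇔ x_2) · (¬x_2 ⇒ x_2) = 1/2 · 1/2 = 1/2
¬(x_2 ⇔ x_2) ⇒ ((x_2 ⇔ x_2) · (¬x_2 ⇒ x_2)) = 1/2 ⇒ 1/2 = 1/2
((x_2 ⇔ (x_2 ⇔ x_1)) ⇔ (x_2 ⇒ ¬x_1)) ⇒ (¬(x_2 ⇔ x_2) ⇒ ((x_2 ⇔ x_2) · (¬x_2 ⇒ x_2))) = 1/2 ⇒ 1/2 = 1/2
¬x_1 = ¬1/2 = 1/2
¬¬x_1 = ¬1/2 = 1/2
x_1 ⇒ x_2 = 1/2 ⇒ 1/2 = 1/2
x_2 + x_2 = 1/2 + 1/2 = 1/2
(x_1 ⇒ x_2) ⇒ (x_2 + x_2) = 1/2 ⇒ 1/2 = 1/2
¬¬x_1 · ((x_1 ⇒ x_2) ⇒ (x_2 + x_2)) = 1/2 · 1/2 = 1/2
(((x_2 ⇔ (x_2 ⇔ x_1)) ⇔ (x_2 ⇒ ¬x_1)) ⇒ (¬(x_2 ⇔ x_2) ⇒ ((x_2 ⇔ x_2) · (¬x_2 ⇒ x_2)))) · (¬¬x_1 · ((x_1 ⇒ x_2) ⇒ (x_2 + x_2))) = 1/2 · 1/2 = 1/2
¬x_1 = ¬1/2 = 1/2
¬¬x_1 = ¬1/2 = 1/2
¬¬¬x_1 = ¬1/2 = 1/2
x_1 + x_1 = 1/2 + 1/2 = 1/2
x_2 ⇒ (x_1 + x_1) = 1/2 ⇒ 1/2 = 1/2
¬¬¬x_1 ⇒ (x_2 ⇒ (x_1 + x_1)) = 1/2 ⇒ 1/2 = 1/2
x_2 · x_1 = 1/2 · 1/2 = 1/2
x_2 + x_2 = 1/2 + 1/2 = 1/2
x_1 ⇒ x_2 = 1/2 ⇒ 1/2 = 1/2
(x_2 + x_2) ⇔ (x_1 ⇒ x_2) = 1/2 ⇔ 1/2 = 1/2
(x_2 · x_1) + ((x_2 + x_2) ⇔ (x_1 ⇒ x_2)) = 1/2 + 1/2 = 1/2
(¬¬¬x_1 ⇒ (x_2 ⇒ (x_1 + x_1))) · ((x_2 · x_1) + ((x_2 + x_2) ⇔ (x_1 ⇒ x_2))) = 1/2 · 1/2 = 1/2
x_2 ⇔ x_1 = 1/2 ⇔ 1/2 = 1/2
x_1 · x_2 = 1/2 · 1/2 = 1/2
(x_2 ⇔ x_1) + (x_1 · x_2) = 1/2 + 1/2 = 1/2
x_1 · x_2 = 1/2 · 1/2 = 1/2
x_2 + x_2 = 1/2 + 1/2 = 1/2
(x_1 · x_2) ⇒ (x_2 + x_2) = 1/2 ⇒ 1/2 = 1/2
((x_2 ⇔ x_1) + (x_1 · x_2)) · ((x_1 · x_2) ⇒ (x_2 + x_2)) = 1/2 · 1/2 = 1/2
x_1 ⇒ x_2 = 1/2 ⇒ 1/2 = 1/2
x_1 ⇒ x_1 = 1/2 ⇒ 1/2 = 1/2
x_1 · x_2 = 1/2 · 1/2 = 1/2
(x_1 ⇒ x_1) + (x_1 · x_2) = 1/2 + 1/2 = 1/2
(x_1 ⇒ x_2) ⇒ ((x_1 ⇒ x_1) + (x_1 · x_2)) = 1/2 ⇒ 1/2 = 1/2
(((x_2 ⇔ x_1) + (x_1 · x_2)) · ((x_1 · x_2) ⇒ (x_2 + x_2))) ⇔ ((x_1 ⇒ x_2) ⇒ ((x_1 ⇒ x_1) + (x_1 · x_2))) = 1/2 ⇔ 1/2 = 1/2
((¬¬¬x_1 ⇒ (x_2 ⇒ (x_1 + x_1))) · ((x_2 · x_1) + ((x_2 + x_2) ⇔ (x_1 ⇒ x_2)))) + ((((x_2 ⇔ x_1) + (x_1 · x_2)) · ((x_1 · x_2) ⇒ (x_2 + x_2))) ⇔ ((x_1 ⇒ x_2) ⇒ ((x_1 ⇒ x_1) + (x_1 · x_2)))) = 1/2 + 1/2 = 1/2
((((x_2 ⇔ (x_2 ⇔ x_1)) ⇔ (x_2 ⇒ ¬x_1)) ⇒ (¬(x_2 ⇔ x_2) ⇒ ((x_2 ⇔ x_2) · (¬x_2 ⇒ x_2)))) · (¬¬x_1 · ((x_1 ⇒ x_2) ⇒ (x_2 + x_2)))) · (((¬¬¬x_1 ⇒ (x_2 ⇒ (x_1 + x_1))) · ((x_2 · x_1) + ((x_2 + x_2) ⇔ (x_1 ⇒ x_2)))) + ((((x_2 ⇔ x_1) + (x_1 · x_2)) · ((x_1 · x_2) ⇒ (x_2 + x_2))) ⇔ ((x_1 ⇒ x_2) ⇒ ((x_1 ⇒ x_1) + (x_1 · x_2))))) = 1/2 · 1/2 = 1/2

1/2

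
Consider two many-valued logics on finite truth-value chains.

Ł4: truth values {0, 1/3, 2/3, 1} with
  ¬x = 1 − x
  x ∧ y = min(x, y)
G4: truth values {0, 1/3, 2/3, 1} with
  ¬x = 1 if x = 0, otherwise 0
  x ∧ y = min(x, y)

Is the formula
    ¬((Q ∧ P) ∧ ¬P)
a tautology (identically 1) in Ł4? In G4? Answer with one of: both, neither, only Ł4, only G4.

only G4

In Ł4: at P = 1/3, Q = 1/3 the value is 2/3 — not a tautology.
In G4: every assignment gives 1 — tautology.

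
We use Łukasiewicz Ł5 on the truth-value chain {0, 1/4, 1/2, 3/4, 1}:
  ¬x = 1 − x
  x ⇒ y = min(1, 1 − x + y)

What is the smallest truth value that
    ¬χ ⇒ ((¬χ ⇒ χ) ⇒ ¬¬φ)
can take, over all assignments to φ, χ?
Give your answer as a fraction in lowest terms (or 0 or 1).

Take φ = 0, χ = 1/2:
¬χ = ¬1/2 = 1/2
¬χ = ¬1/2 = 1/2
¬χ ⇒ χ = 1/2 ⇒ 1/2 = 1
¬φ = ¬0 = 1
¬¬φ = ¬1 = 0
(¬χ ⇒ χ) ⇒ ¬¬φ = 1 ⇒ 0 = 0
¬χ ⇒ ((¬χ ⇒ χ) ⇒ ¬¬φ) = 1/2 ⇒ 0 = 1/2
No assignment yields a value below 1/2, so this is the minimum.

1/2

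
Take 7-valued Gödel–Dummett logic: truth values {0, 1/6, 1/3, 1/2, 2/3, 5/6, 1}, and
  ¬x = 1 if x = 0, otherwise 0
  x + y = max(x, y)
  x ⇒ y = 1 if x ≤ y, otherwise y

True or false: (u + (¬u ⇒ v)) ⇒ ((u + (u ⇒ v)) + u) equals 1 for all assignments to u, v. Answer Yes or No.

Counterexample: take u = 1/6, v = 0.
¬u = ¬1/6 = 0
¬u ⇒ v = 0 ⇒ 0 = 1
u + (¬u ⇒ v) = 1/6 + 1 = 1
u ⇒ v = 1/6 ⇒ 0 = 0
u + (u ⇒ v) = 1/6 + 0 = 1/6
(u + (u ⇒ v)) + u = 1/6 + 1/6 = 1/6
(u + (¬u ⇒ v)) ⇒ ((u + (u ⇒ v)) + u) = 1 ⇒ 1/6 = 1/6
This gives 1/6 ≠ 1.

No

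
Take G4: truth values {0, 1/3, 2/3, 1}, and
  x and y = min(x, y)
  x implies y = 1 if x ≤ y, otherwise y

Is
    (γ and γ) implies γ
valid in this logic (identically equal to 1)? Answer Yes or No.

γ = 0 ↦ 1
γ = 1/3 ↦ 1
γ = 2/3 ↦ 1
γ = 1 ↦ 1
Every assignment gives a value ≥ 1.

Yes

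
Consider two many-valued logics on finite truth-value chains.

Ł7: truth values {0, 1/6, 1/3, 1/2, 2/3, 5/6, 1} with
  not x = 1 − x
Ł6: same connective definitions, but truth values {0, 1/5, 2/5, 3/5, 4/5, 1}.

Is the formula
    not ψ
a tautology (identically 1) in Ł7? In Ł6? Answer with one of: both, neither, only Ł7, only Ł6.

neither

In Ł7: at ψ = 1/6 the value is 5/6 — not a tautology.
In Ł6: at ψ = 1/5 the value is 4/5 — not a tautology.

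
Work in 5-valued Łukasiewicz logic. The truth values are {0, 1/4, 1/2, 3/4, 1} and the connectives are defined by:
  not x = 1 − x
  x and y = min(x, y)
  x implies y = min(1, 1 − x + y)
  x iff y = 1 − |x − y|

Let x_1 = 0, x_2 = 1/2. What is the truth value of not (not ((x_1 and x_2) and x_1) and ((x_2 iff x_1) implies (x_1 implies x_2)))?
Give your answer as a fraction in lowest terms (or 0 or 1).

0

x_1 and x_2 = 0 and 1/2 = 0
(x_1 and x_2) and x_1 = 0 and 0 = 0
not ((x_1 and x_2) and x_1) = not 0 = 1
x_2 iff x_1 = 1/2 iff 0 = 1/2
x_1 implies x_2 = 0 implies 1/2 = 1
(x_2 iff x_1) implies (x_1 implies x_2) = 1/2 implies 1 = 1
not ((x_1 and x_2) and x_1) and ((x_2 iff x_1) implies (x_1 implies x_2)) = 1 and 1 = 1
not (not ((x_1 and x_2) and x_1) and ((x_2 iff x_1) implies (x_1 implies x_2))) = not 1 = 0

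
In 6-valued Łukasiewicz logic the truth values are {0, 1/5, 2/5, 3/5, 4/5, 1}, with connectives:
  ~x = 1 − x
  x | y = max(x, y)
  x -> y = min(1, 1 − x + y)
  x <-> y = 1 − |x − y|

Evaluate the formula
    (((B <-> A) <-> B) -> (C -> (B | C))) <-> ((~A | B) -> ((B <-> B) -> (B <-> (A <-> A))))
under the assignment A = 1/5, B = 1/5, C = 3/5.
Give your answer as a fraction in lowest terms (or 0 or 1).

B <-> A = 1/5 <-> 1/5 = 1
(B <-> A) <-> B = 1 <-> 1/5 = 1/5
B | C = 1/5 | 3/5 = 3/5
C -> (B | C) = 3/5 -> 3/5 = 1
((B <-> A) <-> B) -> (C -> (B | C)) = 1/5 -> 1 = 1
~A = ~1/5 = 4/5
~A | B = 4/5 | 1/5 = 4/5
B <-> B = 1/5 <-> 1/5 = 1
A <-> A = 1/5 <-> 1/5 = 1
B <-> (A <-> A) = 1/5 <-> 1 = 1/5
(B <-> B) -> (B <-> (A <-> A)) = 1 -> 1/5 = 1/5
(~A | B) -> ((B <-> B) -> (B <-> (A <-> A))) = 4/5 -> 1/5 = 2/5
(((B <-> A) <-> B) -> (C -> (B | C))) <-> ((~A | B) -> ((B <-> B) -> (B <-> (A <-> A)))) = 1 <-> 2/5 = 2/5

2/5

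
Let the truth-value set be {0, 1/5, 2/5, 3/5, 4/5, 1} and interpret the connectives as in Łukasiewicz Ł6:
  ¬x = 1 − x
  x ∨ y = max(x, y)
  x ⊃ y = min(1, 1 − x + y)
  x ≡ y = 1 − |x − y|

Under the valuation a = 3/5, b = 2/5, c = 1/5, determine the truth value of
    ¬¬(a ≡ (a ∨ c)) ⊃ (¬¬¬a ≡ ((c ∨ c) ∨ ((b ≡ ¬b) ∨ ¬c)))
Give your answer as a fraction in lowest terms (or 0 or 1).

a ∨ c = 3/5 ∨ 1/5 = 3/5
a ≡ (a ∨ c) = 3/5 ≡ 3/5 = 1
¬(a ≡ (a ∨ c)) = ¬1 = 0
¬¬(a ≡ (a ∨ c)) = ¬0 = 1
¬a = ¬3/5 = 2/5
¬¬a = ¬2/5 = 3/5
¬¬¬a = ¬3/5 = 2/5
c ∨ c = 1/5 ∨ 1/5 = 1/5
¬b = ¬2/5 = 3/5
b ≡ ¬b = 2/5 ≡ 3/5 = 4/5
¬c = ¬1/5 = 4/5
(b ≡ ¬b) ∨ ¬c = 4/5 ∨ 4/5 = 4/5
(c ∨ c) ∨ ((b ≡ ¬b) ∨ ¬c) = 1/5 ∨ 4/5 = 4/5
¬¬¬a ≡ ((c ∨ c) ∨ ((b ≡ ¬b) ∨ ¬c)) = 2/5 ≡ 4/5 = 3/5
¬¬(a ≡ (a ∨ c)) ⊃ (¬¬¬a ≡ ((c ∨ c) ∨ ((b ≡ ¬b) ∨ ¬c))) = 1 ⊃ 3/5 = 3/5

3/5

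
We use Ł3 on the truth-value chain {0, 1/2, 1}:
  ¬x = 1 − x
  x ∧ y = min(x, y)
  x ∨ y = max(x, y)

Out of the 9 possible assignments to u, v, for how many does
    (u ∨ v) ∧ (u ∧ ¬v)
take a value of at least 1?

u = 0, v = 0 ↦ 0  <
u = 0, v = 1/2 ↦ 0  <
u = 0, v = 1 ↦ 0  <
u = 1/2, v = 0 ↦ 1/2  <
u = 1/2, v = 1/2 ↦ 1/2  <
u = 1/2, v = 1 ↦ 0  <
u = 1, v = 0 ↦ 1  ≥
u = 1, v = 1/2 ↦ 1/2  <
u = 1, v = 1 ↦ 0  <
So 1 of the 9 assignments meets the threshold.

1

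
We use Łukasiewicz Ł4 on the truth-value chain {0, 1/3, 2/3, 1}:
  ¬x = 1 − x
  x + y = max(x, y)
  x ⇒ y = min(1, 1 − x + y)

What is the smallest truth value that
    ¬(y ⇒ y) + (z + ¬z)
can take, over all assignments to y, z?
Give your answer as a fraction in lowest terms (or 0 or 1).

Take y = 0, z = 1/3:
y ⇒ y = 0 ⇒ 0 = 1
¬(y ⇒ y) = ¬1 = 0
¬z = ¬1/3 = 2/3
z + ¬z = 1/3 + 2/3 = 2/3
¬(y ⇒ y) + (z + ¬z) = 0 + 2/3 = 2/3
No assignment yields a value below 2/3, so this is the minimum.

2/3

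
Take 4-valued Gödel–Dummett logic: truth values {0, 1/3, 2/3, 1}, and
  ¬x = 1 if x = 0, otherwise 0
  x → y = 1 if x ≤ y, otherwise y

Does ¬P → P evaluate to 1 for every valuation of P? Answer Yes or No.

No

Counterexample: take P = 0.
¬P = ¬0 = 1
¬P → P = 1 → 0 = 0
This gives 0 ≠ 1.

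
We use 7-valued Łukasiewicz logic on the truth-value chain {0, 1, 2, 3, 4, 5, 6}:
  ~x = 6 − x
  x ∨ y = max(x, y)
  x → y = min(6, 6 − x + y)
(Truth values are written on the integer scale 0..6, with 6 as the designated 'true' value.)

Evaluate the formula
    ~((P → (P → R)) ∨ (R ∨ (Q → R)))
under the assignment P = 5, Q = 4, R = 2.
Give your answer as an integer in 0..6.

2

P → R = 5 → 2 = 3
P → (P → R) = 5 → 3 = 4
Q → R = 4 → 2 = 4
R ∨ (Q → R) = 2 ∨ 4 = 4
(P → (P → R)) ∨ (R ∨ (Q → R)) = 4 ∨ 4 = 4
~((P → (P → R)) ∨ (R ∨ (Q → R))) = ~4 = 2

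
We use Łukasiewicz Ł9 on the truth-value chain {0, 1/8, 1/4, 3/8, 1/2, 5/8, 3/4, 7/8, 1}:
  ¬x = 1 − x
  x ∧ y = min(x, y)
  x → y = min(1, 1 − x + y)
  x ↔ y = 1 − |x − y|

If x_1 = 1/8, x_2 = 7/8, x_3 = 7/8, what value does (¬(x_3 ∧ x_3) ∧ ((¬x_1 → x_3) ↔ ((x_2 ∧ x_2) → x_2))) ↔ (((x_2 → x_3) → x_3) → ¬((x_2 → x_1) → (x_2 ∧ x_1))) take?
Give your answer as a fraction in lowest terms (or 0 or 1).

7/8

x_3 ∧ x_3 = 7/8 ∧ 7/8 = 7/8
¬(x_3 ∧ x_3) = ¬7/8 = 1/8
¬x_1 = ¬1/8 = 7/8
¬x_1 → x_3 = 7/8 → 7/8 = 1
x_2 ∧ x_2 = 7/8 ∧ 7/8 = 7/8
(x_2 ∧ x_2) → x_2 = 7/8 → 7/8 = 1
(¬x_1 → x_3) ↔ ((x_2 ∧ x_2) → x_2) = 1 ↔ 1 = 1
¬(x_3 ∧ x_3) ∧ ((¬x_1 → x_3) ↔ ((x_2 ∧ x_2) → x_2)) = 1/8 ∧ 1 = 1/8
x_2 → x_3 = 7/8 → 7/8 = 1
(x_2 → x_3) → x_3 = 1 → 7/8 = 7/8
x_2 → x_1 = 7/8 → 1/8 = 1/4
x_2 ∧ x_1 = 7/8 ∧ 1/8 = 1/8
(x_2 → x_1) → (x_2 ∧ x_1) = 1/4 → 1/8 = 7/8
¬((x_2 → x_1) → (x_2 ∧ x_1)) = ¬7/8 = 1/8
((x_2 → x_3) → x_3) → ¬((x_2 → x_1) → (x_2 ∧ x_1)) = 7/8 → 1/8 = 1/4
(¬(x_3 ∧ x_3) ∧ ((¬x_1 → x_3) ↔ ((x_2 ∧ x_2) → x_2))) ↔ (((x_2 → x_3) → x_3) → ¬((x_2 → x_1) → (x_2 ∧ x_1))) = 1/8 ↔ 1/4 = 7/8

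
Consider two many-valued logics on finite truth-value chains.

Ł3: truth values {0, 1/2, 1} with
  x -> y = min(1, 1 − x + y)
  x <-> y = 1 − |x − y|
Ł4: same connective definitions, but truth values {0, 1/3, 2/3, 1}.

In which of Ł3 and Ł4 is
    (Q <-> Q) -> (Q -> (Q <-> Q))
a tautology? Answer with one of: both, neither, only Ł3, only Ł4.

In Ł3: every assignment gives 1 — tautology.
In Ł4: every assignment gives 1 — tautology.

both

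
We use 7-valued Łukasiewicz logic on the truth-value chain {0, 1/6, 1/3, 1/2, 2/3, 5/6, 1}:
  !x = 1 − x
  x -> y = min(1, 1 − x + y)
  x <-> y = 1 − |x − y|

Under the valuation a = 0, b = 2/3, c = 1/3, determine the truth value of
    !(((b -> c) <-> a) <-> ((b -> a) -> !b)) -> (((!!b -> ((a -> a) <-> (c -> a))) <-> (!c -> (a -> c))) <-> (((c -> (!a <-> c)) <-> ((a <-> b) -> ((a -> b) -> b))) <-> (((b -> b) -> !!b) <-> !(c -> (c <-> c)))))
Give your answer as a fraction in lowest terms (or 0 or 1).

2/3

b -> c = 2/3 -> 1/3 = 2/3
(b -> c) <-> a = 2/3 <-> 0 = 1/3
b -> a = 2/3 -> 0 = 1/3
!b = !2/3 = 1/3
(b -> a) -> !b = 1/3 -> 1/3 = 1
((b -> c) <-> a) <-> ((b -> a) -> !b) = 1/3 <-> 1 = 1/3
!(((b -> c) <-> a) <-> ((b -> a) -> !b)) = !1/3 = 2/3
!b = !2/3 = 1/3
!!b = !1/3 = 2/3
a -> a = 0 -> 0 = 1
c -> a = 1/3 -> 0 = 2/3
(a -> a) <-> (c -> a) = 1 <-> 2/3 = 2/3
!!b -> ((a -> a) <-> (c -> a)) = 2/3 -> 2/3 = 1
!c = !1/3 = 2/3
a -> c = 0 -> 1/3 = 1
!c -> (a -> c) = 2/3 -> 1 = 1
(!!b -> ((a -> a) <-> (c -> a))) <-> (!c -> (a -> c)) = 1 <-> 1 = 1
!a = !0 = 1
!a <-> c = 1 <-> 1/3 = 1/3
c -> (!a <-> c) = 1/3 -> 1/3 = 1
a <-> b = 0 <-> 2/3 = 1/3
a -> b = 0 -> 2/3 = 1
(a -> b) -> b = 1 -> 2/3 = 2/3
(a <-> b) -> ((a -> b) -> b) = 1/3 -> 2/3 = 1
(c -> (!a <-> c)) <-> ((a <-> b) -> ((a -> b) -> b)) = 1 <-> 1 = 1
b -> b = 2/3 -> 2/3 = 1
!b = !2/3 = 1/3
!!b = !1/3 = 2/3
(b -> b) -> !!b = 1 -> 2/3 = 2/3
c <-> c = 1/3 <-> 1/3 = 1
c -> (c <-> c) = 1/3 -> 1 = 1
!(c -> (c <-> c)) = !1 = 0
((b -> b) -> !!b) <-> !(c -> (c <-> c)) = 2/3 <-> 0 = 1/3
((c -> (!a <-> c)) <-> ((a <-> b) -> ((a -> b) -> b))) <-> (((b -> b) -> !!b) <-> !(c -> (c <-> c))) = 1 <-> 1/3 = 1/3
((!!b -> ((a -> a) <-> (c -> a))) <-> (!c -> (a -> c))) <-> (((c -> (!a <-> c)) <-> ((a <-> b) -> ((a -> b) -> b))) <-> (((b -> b) -> !!b) <-> !(c -> (c <-> c)))) = 1 <-> 1/3 = 1/3
!(((b -> c) <-> a) <-> ((b -> a) -> !b)) -> (((!!b -> ((a -> a) <-> (c -> a))) <-> (!c -> (a -> c))) <-> (((c -> (!a <-> c)) <-> ((a <-> b) -> ((a -> b) -> b))) <-> (((b -> b) -> !!b) <-> !(c -> (c <-> c))))) = 2/3 -> 1/3 = 2/3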